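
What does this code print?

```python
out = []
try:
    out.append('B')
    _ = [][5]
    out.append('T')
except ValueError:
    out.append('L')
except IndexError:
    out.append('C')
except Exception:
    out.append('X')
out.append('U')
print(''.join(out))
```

Execution trace: 'B' (try body) → 'C' (except IndexError) → 'U' (after the try/except). Output: BCU

Answer: BCU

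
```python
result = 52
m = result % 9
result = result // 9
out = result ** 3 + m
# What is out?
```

Trace:
`result = 52` → result = 52
`m = result % 9` → m = 7
`result = result // 9` → result = 5
`out = result ** 3 + m` → out = 132
So out = 132

Answer: 132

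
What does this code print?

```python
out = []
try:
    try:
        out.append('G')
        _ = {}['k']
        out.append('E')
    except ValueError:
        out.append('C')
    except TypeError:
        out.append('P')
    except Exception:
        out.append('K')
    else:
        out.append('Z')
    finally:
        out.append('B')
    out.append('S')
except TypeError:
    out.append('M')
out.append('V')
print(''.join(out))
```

Execution trace: 'G' (inner try body) → 'K' (inner except Exception) → 'B' (inner finally) → 'S' (try body, no exception) → 'V' (after the try/except). Output: GKBSV

Answer: GKBSV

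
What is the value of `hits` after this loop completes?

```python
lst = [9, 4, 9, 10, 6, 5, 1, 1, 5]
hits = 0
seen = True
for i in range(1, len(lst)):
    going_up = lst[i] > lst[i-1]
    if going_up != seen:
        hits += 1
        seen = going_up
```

Count direction changes in [9, 4, 9, 10, 6, 5, 1, 1, 5]
`hits` takes the values: 0 → 1 → 2 → 3 → 4

Answer: 4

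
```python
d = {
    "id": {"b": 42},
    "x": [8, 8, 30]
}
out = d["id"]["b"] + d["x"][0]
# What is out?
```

Trace:
`d = { ...` → d = {'id': {'b': 42}, 'x': [8, 8, 30]}
`out = d["id"]["b"] + d["x"][0]` → out = 50
So out = 50

Answer: 50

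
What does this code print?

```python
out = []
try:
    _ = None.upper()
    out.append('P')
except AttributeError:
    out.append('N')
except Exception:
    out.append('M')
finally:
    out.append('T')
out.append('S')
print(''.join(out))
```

Execution trace: 'N' (except AttributeError) → 'T' (finally) → 'S' (after the try/except). Output: NTS

Answer: NTS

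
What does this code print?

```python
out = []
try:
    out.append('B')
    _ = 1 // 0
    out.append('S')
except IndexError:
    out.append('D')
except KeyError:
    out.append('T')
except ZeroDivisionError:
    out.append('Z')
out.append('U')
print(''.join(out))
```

Execution trace: 'B' (try body) → 'Z' (except ZeroDivisionError) → 'U' (after the try/except). Output: BZU

Answer: BZU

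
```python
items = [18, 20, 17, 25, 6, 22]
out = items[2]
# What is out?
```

Trace:
`items = [18, 20, 17, 25, 6, 22]` → items = [18, 20, 17, 25, 6, 22]
`out = items[2]` → out = 17
So out = 17

Answer: 17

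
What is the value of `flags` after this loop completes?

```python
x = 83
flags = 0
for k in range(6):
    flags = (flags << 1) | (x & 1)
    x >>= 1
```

Reverse lowest 6 bits of 83
`flags` takes the values: 0 → 1 → 3 → 6 → 12 → 25 → 50

Answer: 50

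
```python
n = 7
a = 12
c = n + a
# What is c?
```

Trace:
`n = 7` → n = 7
`a = 12` → a = 12
`c = n + a` → c = 19
So c = 19

Answer: 19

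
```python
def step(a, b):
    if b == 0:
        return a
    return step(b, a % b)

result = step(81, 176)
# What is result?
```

step(81, 176) -> step(176, 81) -> step(81, 14) -> step(14, 11) -> step(11, 3) -> step(3, 2) -> step(2, 1) -> step(1, 0) -> 1

Answer: 1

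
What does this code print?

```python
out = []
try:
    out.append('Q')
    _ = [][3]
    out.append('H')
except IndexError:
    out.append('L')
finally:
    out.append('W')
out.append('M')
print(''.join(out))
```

Execution trace: 'Q' (try body) → 'L' (except IndexError) → 'W' (finally) → 'M' (after the try/except). Output: QLWM

Answer: QLWM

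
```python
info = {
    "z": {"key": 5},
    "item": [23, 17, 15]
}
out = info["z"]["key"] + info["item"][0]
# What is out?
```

Trace:
`info = { ...` → info = {'z': {'key': 5}, 'item': [23, 17, 15]}
`out = info["z"]["key"] + info["item"][0]` → out = 28
So out = 28

Answer: 28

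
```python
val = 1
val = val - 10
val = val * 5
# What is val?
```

Trace:
`val = 1` → val = 1
`val = val - 10` → val = -9
`val = val * 5` → val = -45
So val = -45

Answer: -45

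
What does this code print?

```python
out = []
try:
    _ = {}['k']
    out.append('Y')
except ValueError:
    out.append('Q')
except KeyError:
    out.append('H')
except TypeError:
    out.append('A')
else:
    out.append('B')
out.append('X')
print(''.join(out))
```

Execution trace: 'H' (except KeyError) → 'X' (after the try/except). Output: HX

Answer: HX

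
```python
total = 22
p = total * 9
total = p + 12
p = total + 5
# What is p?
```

Trace:
`total = 22` → total = 22
`p = total * 9` → p = 198
`total = p + 12` → total = 210
`p = total + 5` → p = 215
So p = 215

Answer: 215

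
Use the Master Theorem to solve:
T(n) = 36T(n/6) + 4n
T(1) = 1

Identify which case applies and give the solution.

a=36, b=6, f(n)=4n. log_6(36) = 2. Since c=1 < 2, Case 1 applies: T(n) = Θ(n^log_b(a)) = O(n^2).

Answer: O(n^2) - Case 1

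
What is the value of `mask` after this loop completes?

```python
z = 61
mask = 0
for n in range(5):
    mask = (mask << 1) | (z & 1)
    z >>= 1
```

Reverse lowest 5 bits of 61
`mask` takes the values: 0 → 1 → 2 → 5 → 11 → 23

Answer: 23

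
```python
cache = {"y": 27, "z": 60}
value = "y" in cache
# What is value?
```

Trace:
`cache = {"y": 27, "z": 60}` → cache = {'y': 27, 'z': 60}
`value = "y" in cache` → value = True
So value = True

Answer: True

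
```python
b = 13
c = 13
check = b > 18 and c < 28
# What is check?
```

Trace:
`b = 13` → b = 13
`c = 13` → c = 13
`check = b > 18 and c < 28` → check = False
So check = False

Answer: False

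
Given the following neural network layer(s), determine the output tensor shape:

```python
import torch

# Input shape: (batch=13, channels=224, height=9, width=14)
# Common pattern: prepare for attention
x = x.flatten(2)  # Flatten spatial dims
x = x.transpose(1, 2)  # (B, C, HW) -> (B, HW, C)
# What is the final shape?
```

Input: (13, 224, 9, 14) -> after flatten(2): (13, 224, 126) -> Output: (13, 126, 224)

Answer: (13, 126, 224)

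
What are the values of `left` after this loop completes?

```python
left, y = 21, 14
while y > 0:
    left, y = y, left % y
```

GCD of 21 and 14
`left` takes the values: 21 → 14 → 7

Answer: 7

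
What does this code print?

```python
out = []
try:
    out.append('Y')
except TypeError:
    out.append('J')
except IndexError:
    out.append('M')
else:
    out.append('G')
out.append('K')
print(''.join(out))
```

Execution trace: 'Y' (try body, no exception) → 'G' (else) → 'K' (after the try/except). Output: YGK

Answer: YGK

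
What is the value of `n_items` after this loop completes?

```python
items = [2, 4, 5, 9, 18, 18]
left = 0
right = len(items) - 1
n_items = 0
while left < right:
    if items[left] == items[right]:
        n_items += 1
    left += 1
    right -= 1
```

Count matching pairs from ends
`n_items` takes the values: 0

Answer: 0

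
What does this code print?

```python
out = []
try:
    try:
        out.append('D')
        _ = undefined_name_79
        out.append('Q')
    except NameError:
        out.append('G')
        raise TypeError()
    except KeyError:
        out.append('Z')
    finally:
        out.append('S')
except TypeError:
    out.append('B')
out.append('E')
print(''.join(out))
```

Execution trace: 'D' (inner try body) → 'G' (inner except NameError) → 'S' (inner finally) → 'B' (outer except TypeError) → 'E' (after the try/except). Output: DGSBE

Answer: DGSBE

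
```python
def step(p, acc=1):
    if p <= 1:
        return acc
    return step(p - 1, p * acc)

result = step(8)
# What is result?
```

Accumulator trace (n, acc): (8, 1) -> (7, 8) -> (6, 56) -> (5, 336) -> (4, 1680) -> (3, 6720) -> (2, 20160) -> (1, 40320) -> return 40320

Answer: 40320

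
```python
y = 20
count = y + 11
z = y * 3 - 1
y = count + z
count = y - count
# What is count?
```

Trace:
`y = 20` → y = 20
`count = y + 11` → count = 31
`z = y * 3 - 1` → z = 59
`y = count + z` → y = 90
`count = y - count` → count = 59
So count = 59

Answer: 59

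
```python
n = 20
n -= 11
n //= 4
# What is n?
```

Trace:
`n = 20` → n = 20
`n -= 11` → n = 9
`n //= 4` → n = 2
So n = 2

Answer: 2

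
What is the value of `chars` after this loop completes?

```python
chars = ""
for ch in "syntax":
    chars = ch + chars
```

Reverse 'syntax'
`chars` takes the values: "" → "s" → "ys" → "nys" → "tnys" → "atnys" → "xatnys"

Answer: "xatnys"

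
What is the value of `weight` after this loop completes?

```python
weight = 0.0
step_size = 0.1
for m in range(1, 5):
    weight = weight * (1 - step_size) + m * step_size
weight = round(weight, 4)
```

Moving average with lr=0.1
`weight` takes the values: 0.0 → 0.1 → 0.29 → 0.561 → 0.9049

Answer: 0.9049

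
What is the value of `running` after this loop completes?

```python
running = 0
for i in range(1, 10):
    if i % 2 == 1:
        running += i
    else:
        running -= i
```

Add odd, subtract even
`running` takes the values: 0 → 1 → -1 → 2 → -2 → 3 → -3 → 4 → -4 → 5

Answer: 5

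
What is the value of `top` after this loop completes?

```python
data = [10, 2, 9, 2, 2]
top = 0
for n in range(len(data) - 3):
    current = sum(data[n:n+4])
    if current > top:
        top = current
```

Max sum of 4-element window in [10, 2, 9, 2, 2]
`top` takes the values: 0 → 23

Answer: 23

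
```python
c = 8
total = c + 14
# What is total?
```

Trace:
`c = 8` → c = 8
`total = c + 14` → total = 22
So total = 22

Answer: 22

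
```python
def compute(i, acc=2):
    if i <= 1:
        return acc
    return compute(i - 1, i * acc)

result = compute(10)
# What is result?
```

Accumulator trace (n, acc): (10, 2) -> (9, 20) -> (8, 180) -> (7, 1440) -> (6, 10080) -> (5, 60480) -> (4, 302400) -> (3, 1209600) -> (2, 3628800) -> (1, 7257600) -> return 7257600

Answer: 7257600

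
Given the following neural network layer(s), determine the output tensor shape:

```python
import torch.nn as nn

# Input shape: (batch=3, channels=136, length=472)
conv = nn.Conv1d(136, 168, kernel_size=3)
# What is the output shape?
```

Input: (3, 136, 472) -> Output: (3, 168, 470)

Answer: (3, 168, 470)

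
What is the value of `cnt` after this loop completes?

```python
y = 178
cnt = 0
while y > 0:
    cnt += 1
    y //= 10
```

Count digits by repeated division by 10
`cnt` takes the values: 0 → 1 → 2 → 3

Answer: 3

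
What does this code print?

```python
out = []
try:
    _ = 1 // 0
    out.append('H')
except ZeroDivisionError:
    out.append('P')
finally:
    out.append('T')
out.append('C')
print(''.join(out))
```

Execution trace: 'P' (except ZeroDivisionError) → 'T' (finally) → 'C' (after the try/except). Output: PTC

Answer: PTC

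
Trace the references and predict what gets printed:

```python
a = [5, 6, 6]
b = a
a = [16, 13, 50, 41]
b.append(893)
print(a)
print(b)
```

Key concept: rebinding vs mutation: a is rebound to a new list, b still points at the original.
Step by step:
`a = [5, 6, 6]` → a = [5, 6, 6]
`b = a` → b = [5, 6, 6] (same object as a)
`a = [16, 13, 50, 41]` → a = [16, 13, 50, 41]
`b.append(893)` → b = [5, 6, 6, 893]
`print(a)` → prints [16, 13, 50, 41]
`print(b)` → prints [5, 6, 6, 893]

Answer:
[16, 13, 50, 41]
[5, 6, 6, 893]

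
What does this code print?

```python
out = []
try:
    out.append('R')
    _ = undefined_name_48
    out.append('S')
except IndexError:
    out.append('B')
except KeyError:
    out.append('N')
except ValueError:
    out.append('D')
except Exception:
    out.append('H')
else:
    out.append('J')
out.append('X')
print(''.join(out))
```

Execution trace: 'R' (try body) → 'H' (except Exception) → 'X' (after the try/except). Output: RHX

Answer: RHX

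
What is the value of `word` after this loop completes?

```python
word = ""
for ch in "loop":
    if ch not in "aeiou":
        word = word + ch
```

Remove vowels from 'loop'
`word` takes the values: "" → "l" → "lp"

Answer: "lp"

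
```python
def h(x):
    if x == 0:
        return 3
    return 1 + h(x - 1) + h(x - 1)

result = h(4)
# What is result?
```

h(x) = 1 + 2·h(x-1), h(0)=3. Closed form: (3+1)·2^4 - 1 = 63.

Answer: 63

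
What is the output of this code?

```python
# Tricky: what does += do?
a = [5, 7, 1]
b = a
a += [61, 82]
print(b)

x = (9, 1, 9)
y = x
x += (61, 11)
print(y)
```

Key concept: += behavior differs for mutable vs immutable.
Step by step:
`a = [5, 7, 1]` → a = [5, 7, 1]
`b = a` → b = [5, 7, 1] (same object as a)
`a += [61, 82]` → a = [5, 7, 1, 61, 82] (same object as b); b = [5, 7, 1, 61, 82] (same object as a)
`print(b)` → prints [5, 7, 1, 61, 82]
`x = (9, 1, 9)` → x = (9, 1, 9)
`y = x` → y = (9, 1, 9)
`x += (61, 11)` → x = (9, 1, 9, 61, 11)
`print(y)` → prints (9, 1, 9)

Answer:
[5, 7, 1, 61, 82]
(9, 1, 9)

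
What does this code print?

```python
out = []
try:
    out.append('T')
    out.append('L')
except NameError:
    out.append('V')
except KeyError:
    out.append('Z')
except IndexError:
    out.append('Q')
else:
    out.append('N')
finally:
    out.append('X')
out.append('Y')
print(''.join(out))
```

Execution trace: 'T' (try body) → 'L' (try body, no exception) → 'N' (else) → 'X' (finally) → 'Y' (after the try/except). Output: TLNXY

Answer: TLNXY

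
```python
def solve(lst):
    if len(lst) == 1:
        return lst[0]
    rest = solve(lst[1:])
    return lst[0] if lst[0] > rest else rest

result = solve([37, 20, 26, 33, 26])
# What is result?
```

Recursive max over [37, 20, 26, 33, 26] = 37

Answer: 37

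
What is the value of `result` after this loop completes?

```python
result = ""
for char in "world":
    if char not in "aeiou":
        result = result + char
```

Remove vowels from 'world'
`result` takes the values: "" → "w" → "wr" → "wrl" → "wrld"

Answer: "wrld"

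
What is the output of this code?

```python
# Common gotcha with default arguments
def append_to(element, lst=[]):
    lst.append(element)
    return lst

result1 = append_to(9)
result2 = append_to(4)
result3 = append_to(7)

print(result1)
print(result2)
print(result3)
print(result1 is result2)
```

Key concept: mutable default argument gotcha.
Step by step:
`result1 = append_to(9)` → result1 = [9]
`result2 = append_to(4)` → result1 = [9, 4] (same object as result2); result2 = [9, 4] (same object as result1)
`result3 = append_to(7)` → result1 = [9, 4, 7] (same object as result2, result3); result2 = [9, 4, 7] (same object as result1, result3); result3 = [9, 4, 7] (same object as result1, result2)
`print(result1)` → prints [9, 4, 7]
`print(result2)` → prints [9, 4, 7]
`print(result3)` → prints [9, 4, 7]
`print(result1 is result2)` → prints True

Answer:
[9, 4, 7]
[9, 4, 7]
[9, 4, 7]
True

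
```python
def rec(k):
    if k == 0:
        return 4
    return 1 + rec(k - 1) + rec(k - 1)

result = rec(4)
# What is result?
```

rec(k) = 1 + 2·rec(k-1), rec(0)=4. Closed form: (4+1)·2^4 - 1 = 79.

Answer: 79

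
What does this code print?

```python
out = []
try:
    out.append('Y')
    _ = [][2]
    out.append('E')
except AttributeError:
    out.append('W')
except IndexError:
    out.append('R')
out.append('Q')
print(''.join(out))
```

Execution trace: 'Y' (try body) → 'R' (except IndexError) → 'Q' (after the try/except). Output: YRQ

Answer: YRQ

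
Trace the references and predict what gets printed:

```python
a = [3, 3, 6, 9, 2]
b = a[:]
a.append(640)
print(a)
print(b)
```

Key concept: slice [:] creates copy.
Step by step:
`a = [3, 3, 6, 9, 2]` → a = [3, 3, 6, 9, 2]
`b = a[:]` → b = [3, 3, 6, 9, 2]
`a.append(640)` → a = [3, 3, 6, 9, 2, 640]
`print(a)` → prints [3, 3, 6, 9, 2, 640]
`print(b)` → prints [3, 3, 6, 9, 2]

Answer:
[3, 3, 6, 9, 2, 640]
[3, 3, 6, 9, 2]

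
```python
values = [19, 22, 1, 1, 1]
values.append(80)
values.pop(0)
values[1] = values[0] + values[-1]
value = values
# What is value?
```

Trace:
`values = [19, 22, 1, 1, 1]` → values = [19, 22, 1, 1, 1]
`values.append(80)` → values = [19, 22, 1, 1, 1, 80]
`values.pop(0)` → values = [22, 1, 1, 1, 80]
`values[1] = values[0] + values[-1]` → values = [22, 102, 1, 1, 80]
`value = values` → value = [22, 102, 1, 1, 80]
So value = [22, 102, 1, 1, 80]

Answer: [22, 102, 1, 1, 80]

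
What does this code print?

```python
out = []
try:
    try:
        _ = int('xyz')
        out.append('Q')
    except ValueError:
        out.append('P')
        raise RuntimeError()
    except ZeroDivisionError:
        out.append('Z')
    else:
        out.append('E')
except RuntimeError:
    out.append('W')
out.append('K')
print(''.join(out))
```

Execution trace: 'P' (inner except ValueError) → 'W' (outer except RuntimeError) → 'K' (after the try/except). Output: PWK

Answer: PWK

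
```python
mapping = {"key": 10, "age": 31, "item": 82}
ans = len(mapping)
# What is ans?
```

Trace:
`mapping = {"key": 10, "age": 31, "item": 82}` → mapping = {'key': 10, 'age': 31, 'item': 82}
`ans = len(mapping)` → ans = 3
So ans = 3

Answer: 3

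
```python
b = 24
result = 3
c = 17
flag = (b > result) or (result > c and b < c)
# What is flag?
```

Trace:
`b = 24` → b = 24
`result = 3` → result = 3
`c = 17` → c = 17
`flag = (b > result) or (result > c and b < c)` → flag = True
So flag = True

Answer: True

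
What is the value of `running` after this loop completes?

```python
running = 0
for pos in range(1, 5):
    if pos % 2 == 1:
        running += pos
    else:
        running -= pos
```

Add odd, subtract even
`running` takes the values: 0 → 1 → -1 → 2 → -2

Answer: -2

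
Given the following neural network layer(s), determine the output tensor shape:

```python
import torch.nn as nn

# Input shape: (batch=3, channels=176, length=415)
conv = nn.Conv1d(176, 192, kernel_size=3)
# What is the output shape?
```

Input: (3, 176, 415) -> Output: (3, 192, 413)

Answer: (3, 192, 413)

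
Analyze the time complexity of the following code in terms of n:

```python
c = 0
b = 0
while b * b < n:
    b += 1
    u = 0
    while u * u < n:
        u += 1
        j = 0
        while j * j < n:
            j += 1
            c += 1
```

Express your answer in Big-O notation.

Each loop level contributes: √n × √n × √n. Multiplying the contributions gives O(n√n).

Answer: O(n√n)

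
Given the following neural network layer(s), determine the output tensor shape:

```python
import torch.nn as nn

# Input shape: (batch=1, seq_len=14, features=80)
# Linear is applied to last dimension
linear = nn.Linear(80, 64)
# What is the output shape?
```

Input: (1, 14, 80) -> Output: (1, 14, 64)

Answer: (1, 14, 64)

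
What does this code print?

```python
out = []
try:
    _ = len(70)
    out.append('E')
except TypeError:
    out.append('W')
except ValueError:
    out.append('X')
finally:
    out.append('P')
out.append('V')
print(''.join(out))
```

Execution trace: 'W' (except TypeError) → 'P' (finally) → 'V' (after the try/except). Output: WPV

Answer: WPV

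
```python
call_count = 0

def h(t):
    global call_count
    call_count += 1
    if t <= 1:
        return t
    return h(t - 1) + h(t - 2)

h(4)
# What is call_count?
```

Calls(t) = 1 + Calls(t-1) + Calls(t-2); Calls(0)=Calls(1)=1. For t=4 this gives 9.

Answer: 9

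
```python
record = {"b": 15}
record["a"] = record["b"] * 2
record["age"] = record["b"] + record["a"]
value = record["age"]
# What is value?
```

Trace:
`record = {"b": 15}` → record = {'b': 15}
`record["a"] = record["b"] * 2` → record = {'b': 15, 'a': 30}
`record["age"] = record["b"] + record["a"]` → record = {'b': 15, 'a': 30, 'age': 45}
`value = record["age"]` → value = 45
So value = 45

Answer: 45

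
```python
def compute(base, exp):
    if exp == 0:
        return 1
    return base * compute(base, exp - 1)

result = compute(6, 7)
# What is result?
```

compute(6, 7) = 6 * 6 * 6 * 6 * 6 * 6 * 6 = 279936

Answer: 279936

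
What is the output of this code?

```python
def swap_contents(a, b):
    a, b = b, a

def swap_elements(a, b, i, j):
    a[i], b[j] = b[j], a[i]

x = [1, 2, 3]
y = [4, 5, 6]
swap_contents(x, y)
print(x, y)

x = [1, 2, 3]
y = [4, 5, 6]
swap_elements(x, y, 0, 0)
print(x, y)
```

Key concept: parameter rebinding vs mutation.
Step by step:
`x = [1, 2, 3]` → x = [1, 2, 3]
`y = [4, 5, 6]` → y = [4, 5, 6]
`swap_contents(x, y)` → no visible change to tracked variables
`print(x, y)` → prints [1, 2, 3] [4, 5, 6]
`x = [1, 2, 3]` → x = [1, 2, 3]
`y = [4, 5, 6]` → y = [4, 5, 6]
`swap_elements(x, y, 0, 0)` → x = [4, 2, 3]; y = [1, 5, 6]
`print(x, y)` → prints [4, 2, 3] [1, 5, 6]

Answer:
[1, 2, 3] [4, 5, 6]
[4, 2, 3] [1, 5, 6]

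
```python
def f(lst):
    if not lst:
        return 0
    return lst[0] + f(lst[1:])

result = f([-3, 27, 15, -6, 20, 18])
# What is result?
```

(-3) + 27 + 15 + (-6) + 20 + 18 + 0 = 71

Answer: 71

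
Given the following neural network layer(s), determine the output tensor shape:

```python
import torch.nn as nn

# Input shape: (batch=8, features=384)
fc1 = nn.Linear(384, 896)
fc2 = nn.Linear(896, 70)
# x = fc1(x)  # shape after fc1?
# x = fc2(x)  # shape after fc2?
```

Input: (8, 384) -> after fc1: (8, 896) -> Output: (8, 70)

Answer: (8, 70)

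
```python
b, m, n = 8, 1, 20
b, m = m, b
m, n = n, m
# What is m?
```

Trace:
`b, m, n = 8, 1, 20` → b = 8; m = 1; n = 20
`b, m = m, b` → b = 1; m = 8
`m, n = n, m` → m = 20; n = 8
So m = 20

Answer: 20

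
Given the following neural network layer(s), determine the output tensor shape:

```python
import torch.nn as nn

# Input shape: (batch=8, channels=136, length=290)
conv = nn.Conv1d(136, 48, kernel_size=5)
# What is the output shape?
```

Input: (8, 136, 290) -> Output: (8, 48, 286)

Answer: (8, 48, 286)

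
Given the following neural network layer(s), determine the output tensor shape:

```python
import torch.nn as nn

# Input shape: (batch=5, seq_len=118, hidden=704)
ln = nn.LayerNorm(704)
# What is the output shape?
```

Input: (5, 118, 704) -> Output: (5, 118, 704)

Answer: (5, 118, 704)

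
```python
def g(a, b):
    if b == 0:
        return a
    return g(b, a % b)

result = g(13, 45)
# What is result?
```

g(13, 45) -> g(45, 13) -> g(13, 6) -> g(6, 1) -> g(1, 0) -> 1

Answer: 1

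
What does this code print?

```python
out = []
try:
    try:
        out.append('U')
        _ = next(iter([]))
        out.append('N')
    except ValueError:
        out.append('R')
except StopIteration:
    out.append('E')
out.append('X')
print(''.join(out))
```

Execution trace: 'U' (try body) → 'E' (outer except StopIteration) → 'X' (after the try/except). Output: UEX

Answer: UEX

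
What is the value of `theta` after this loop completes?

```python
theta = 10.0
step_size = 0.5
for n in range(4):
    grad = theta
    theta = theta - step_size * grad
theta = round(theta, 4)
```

Gradient descent: w = 10.0 * (1 - 0.5)^4
`theta` takes the values: 10.0 → 5.0 → 2.5 → 1.25 → 0.625

Answer: 0.625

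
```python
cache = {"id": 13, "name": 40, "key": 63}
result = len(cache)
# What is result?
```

Trace:
`cache = {"id": 13, "name": 40, "key": 63}` → cache = {'id': 13, 'name': 40, 'key': 63}
`result = len(cache)` → result = 3
So result = 3

Answer: 3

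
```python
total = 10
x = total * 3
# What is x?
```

Trace:
`total = 10` → total = 10
`x = total * 3` → x = 30
So x = 30

Answer: 30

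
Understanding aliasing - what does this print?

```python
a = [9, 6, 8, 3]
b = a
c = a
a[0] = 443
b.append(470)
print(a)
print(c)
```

Key concept: multiple aliases.
Step by step:
`a = [9, 6, 8, 3]` → a = [9, 6, 8, 3]
`b = a` → b = [9, 6, 8, 3] (same object as a)
`c = a` → c = [9, 6, 8, 3] (same object as a, b)
`a[0] = 443` → a = [443, 6, 8, 3] (same object as b, c); b = [443, 6, 8, 3] (same object as a, c); c = [443, 6, 8, 3] (same object as a, b)
`b.append(470)` → a = [443, 6, 8, 3, 470] (same object as b, c); b = [443, 6, 8, 3, 470] (same object as a, c); c = [443, 6, 8, 3, 470] (same object as a, b)
`print(a)` → prints [443, 6, 8, 3, 470]
`print(c)` → prints [443, 6, 8, 3, 470]

Answer:
[443, 6, 8, 3, 470]
[443, 6, 8, 3, 470]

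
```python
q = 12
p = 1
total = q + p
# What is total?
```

Trace:
`q = 12` → q = 12
`p = 1` → p = 1
`total = q + p` → total = 13
So total = 13

Answer: 13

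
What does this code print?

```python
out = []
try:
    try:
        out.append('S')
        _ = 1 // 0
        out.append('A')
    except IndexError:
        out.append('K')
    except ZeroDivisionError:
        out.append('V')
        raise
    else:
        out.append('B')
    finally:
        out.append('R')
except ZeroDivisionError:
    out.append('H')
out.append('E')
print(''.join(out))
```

Execution trace: 'S' (inner try body) → 'V' (inner except ZeroDivisionError) → 'R' (inner finally) → 'H' (outer except ZeroDivisionError) → 'E' (after the try/except). Output: SVRHE

Answer: SVRHE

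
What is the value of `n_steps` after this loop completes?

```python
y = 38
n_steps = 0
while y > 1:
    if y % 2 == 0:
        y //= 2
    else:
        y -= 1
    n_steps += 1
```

Steps to reduce 38 to 1
`n_steps` takes the values: 0 → 1 → 2 → 3 → 4 → 5 → 6 → 7

Answer: 7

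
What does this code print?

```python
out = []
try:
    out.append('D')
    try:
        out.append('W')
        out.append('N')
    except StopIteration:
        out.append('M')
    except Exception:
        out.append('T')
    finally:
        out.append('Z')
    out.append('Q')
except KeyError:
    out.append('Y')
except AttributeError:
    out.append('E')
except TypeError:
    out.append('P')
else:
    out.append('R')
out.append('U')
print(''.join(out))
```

Execution trace: 'D' (try body) → 'W' (inner try body) → 'N' (inner try body, no exception) → 'Z' (inner finally) → 'Q' (try body, no exception) → 'R' (else) → 'U' (after the try/except). Output: DWNZQRU

Answer: DWNZQRU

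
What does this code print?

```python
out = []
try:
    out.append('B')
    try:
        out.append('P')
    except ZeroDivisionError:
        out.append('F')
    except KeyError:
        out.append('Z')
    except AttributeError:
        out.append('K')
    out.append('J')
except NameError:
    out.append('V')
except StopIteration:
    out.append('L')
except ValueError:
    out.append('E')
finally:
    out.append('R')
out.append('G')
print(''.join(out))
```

Execution trace: 'B' (try body) → 'P' (inner try body, no exception) → 'J' (try body, no exception) → 'R' (finally) → 'G' (after the try/except). Output: BPJRG

Answer: BPJRG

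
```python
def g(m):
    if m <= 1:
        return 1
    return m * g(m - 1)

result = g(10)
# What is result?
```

g(10) = 10 * 9 * 8 * 7 * 6 * 5 * 4 * 3 * 2 * 1 = 3628800

Answer: 3628800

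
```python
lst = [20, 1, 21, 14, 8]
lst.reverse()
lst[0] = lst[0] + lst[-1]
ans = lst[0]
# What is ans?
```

Trace:
`lst = [20, 1, 21, 14, 8]` → lst = [20, 1, 21, 14, 8]
`lst.reverse()` → lst = [8, 14, 21, 1, 20]
`lst[0] = lst[0] + lst[-1]` → lst = [28, 14, 21, 1, 20]
`ans = lst[0]` → ans = 28
So ans = 28

Answer: 28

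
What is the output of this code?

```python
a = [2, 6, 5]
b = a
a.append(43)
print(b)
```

Key concept: basic list aliasing.
Step by step:
`a = [2, 6, 5]` → a = [2, 6, 5]
`b = a` → b = [2, 6, 5] (same object as a)
`a.append(43)` → a = [2, 6, 5, 43] (same object as b); b = [2, 6, 5, 43] (same object as a)
`print(b)` → prints [2, 6, 5, 43]

Answer: [2, 6, 5, 43]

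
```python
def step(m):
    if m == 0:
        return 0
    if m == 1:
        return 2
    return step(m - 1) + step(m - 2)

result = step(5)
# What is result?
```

Build up from base cases: step(0)=0, step(1)=2, step(2)=2, step(3)=4, step(4)=6, step(5)=10

Answer: 10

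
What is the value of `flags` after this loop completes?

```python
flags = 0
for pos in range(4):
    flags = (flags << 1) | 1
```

Build 4 consecutive 1-bits: 0b1111
`flags` takes the values: 0 → 1 → 3 → 7 → 15

Answer: 15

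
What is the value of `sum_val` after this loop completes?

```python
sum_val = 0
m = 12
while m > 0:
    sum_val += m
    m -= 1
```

Sum 12 down to 1
`sum_val` takes the values: 0 → 12 → 23 → 33 → 42 → 50 → 57 → 63 → 68 → 72 → 75 → 77 → 78

Answer: 78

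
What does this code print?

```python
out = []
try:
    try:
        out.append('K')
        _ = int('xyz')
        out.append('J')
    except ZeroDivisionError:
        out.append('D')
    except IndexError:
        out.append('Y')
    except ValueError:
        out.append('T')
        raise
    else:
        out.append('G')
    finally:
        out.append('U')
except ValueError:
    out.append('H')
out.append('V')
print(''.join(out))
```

Execution trace: 'K' (inner try body) → 'T' (inner except ValueError) → 'U' (inner finally) → 'H' (outer except ValueError) → 'V' (after the try/except). Output: KTUHV

Answer: KTUHV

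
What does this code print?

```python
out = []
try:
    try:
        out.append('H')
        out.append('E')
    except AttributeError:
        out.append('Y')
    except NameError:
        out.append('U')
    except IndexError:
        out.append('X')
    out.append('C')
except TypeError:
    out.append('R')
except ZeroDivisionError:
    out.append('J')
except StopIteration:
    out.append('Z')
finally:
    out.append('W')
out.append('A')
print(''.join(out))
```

Execution trace: 'H' (inner try body) → 'E' (inner try body, no exception) → 'C' (try body, no exception) → 'W' (finally) → 'A' (after the try/except). Output: HECWA

Answer: HECWA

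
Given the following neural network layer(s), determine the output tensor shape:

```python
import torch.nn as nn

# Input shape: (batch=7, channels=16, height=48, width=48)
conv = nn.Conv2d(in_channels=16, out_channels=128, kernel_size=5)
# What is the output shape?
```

Input: (7, 16, 48, 48) -> Output: (7, 128, 44, 44)

Answer: (7, 128, 44, 44)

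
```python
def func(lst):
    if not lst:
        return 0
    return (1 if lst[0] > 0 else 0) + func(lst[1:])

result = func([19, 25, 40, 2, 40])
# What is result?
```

Count of positive elements in [19, 25, 40, 2, 40] = 5

Answer: 5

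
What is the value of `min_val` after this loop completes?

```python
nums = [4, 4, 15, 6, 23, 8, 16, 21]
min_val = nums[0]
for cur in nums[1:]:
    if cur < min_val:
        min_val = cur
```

Minimum of [4, 4, 15, 6, 23, 8, 16, 21]
`min_val` takes the values: 4

Answer: 4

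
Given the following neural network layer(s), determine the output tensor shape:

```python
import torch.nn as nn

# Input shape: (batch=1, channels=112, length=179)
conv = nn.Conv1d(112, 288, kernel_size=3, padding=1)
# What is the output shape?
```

Input: (1, 112, 179) -> Output: (1, 288, 179)

Answer: (1, 288, 179)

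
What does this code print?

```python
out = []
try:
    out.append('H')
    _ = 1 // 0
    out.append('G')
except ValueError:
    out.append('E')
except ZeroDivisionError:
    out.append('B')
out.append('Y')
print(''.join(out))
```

Execution trace: 'H' (try body) → 'B' (except ZeroDivisionError) → 'Y' (after the try/except). Output: HBY

Answer: HBY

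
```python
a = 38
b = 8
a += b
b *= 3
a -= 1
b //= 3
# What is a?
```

Trace:
`a = 38` → a = 38
`b = 8` → b = 8
`a += b` → a = 46
`b *= 3` → b = 24
`a -= 1` → a = 45
`b //= 3` → b = 8
So a = 45

Answer: 45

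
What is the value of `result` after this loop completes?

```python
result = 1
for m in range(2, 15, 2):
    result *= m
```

Product of even numbers 2 to 14
`result` takes the values: 1 → 2 → 8 → 48 → 384 → 3840 → 46080 → 645120

Answer: 645120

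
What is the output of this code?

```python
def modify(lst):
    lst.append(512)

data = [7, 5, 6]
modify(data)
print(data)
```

Key concept: function modifies passed list.
Step by step:
`data = [7, 5, 6]` → data = [7, 5, 6]
`modify(data)` → data = [7, 5, 6, 512]
`print(data)` → prints [7, 5, 6, 512]

Answer: [7, 5, 6, 512]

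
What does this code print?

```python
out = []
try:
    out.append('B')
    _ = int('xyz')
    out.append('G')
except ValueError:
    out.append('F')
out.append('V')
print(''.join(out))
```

Execution trace: 'B' (try body) → 'F' (except ValueError) → 'V' (after the try/except). Output: BFV

Answer: BFV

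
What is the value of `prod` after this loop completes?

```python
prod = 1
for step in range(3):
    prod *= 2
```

2^3 = 8
`prod` takes the values: 1 → 2 → 4 → 8

Answer: 8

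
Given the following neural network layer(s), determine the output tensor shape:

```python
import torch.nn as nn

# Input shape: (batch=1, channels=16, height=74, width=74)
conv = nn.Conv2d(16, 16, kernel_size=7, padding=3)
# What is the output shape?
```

Input: (1, 16, 74, 74) -> Output: (1, 16, 74, 74)

Answer: (1, 16, 74, 74)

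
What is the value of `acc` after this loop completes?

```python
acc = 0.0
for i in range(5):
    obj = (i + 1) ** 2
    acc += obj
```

Sum of squared losses 1² + 2² + ... + 5²
`acc` takes the values: 0.0 → 1.0 → 5.0 → 14.0 → 30.0 → 55.0

Answer: 55.0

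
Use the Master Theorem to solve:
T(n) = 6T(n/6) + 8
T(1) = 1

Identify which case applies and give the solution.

a=6, b=6, f(n)=8. log_6(6) = 1. Since c=0 < 1, Case 1 applies: T(n) = Θ(n^log_b(a)) = O(n).

Answer: O(n) - Case 1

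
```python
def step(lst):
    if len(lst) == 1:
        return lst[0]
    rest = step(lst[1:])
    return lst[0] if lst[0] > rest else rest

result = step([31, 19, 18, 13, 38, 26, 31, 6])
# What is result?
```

Recursive max over [31, 19, 18, 13, 38, 26, 31, 6] = 38

Answer: 38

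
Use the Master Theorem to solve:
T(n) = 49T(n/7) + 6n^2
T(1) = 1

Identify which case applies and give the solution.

a=49, b=7, f(n)=6n^2. log_7(49) = 2. Since c=2 = 2, Case 2 applies: T(n) = Θ(n^log_b(a) · log n) = O(n^2 log n).

Answer: O(n^2 log n) - Case 2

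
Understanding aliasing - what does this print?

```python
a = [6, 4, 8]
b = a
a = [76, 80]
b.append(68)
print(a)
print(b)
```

Key concept: rebinding vs mutation: a is rebound to a new list, b still points at the original.
Step by step:
`a = [6, 4, 8]` → a = [6, 4, 8]
`b = a` → b = [6, 4, 8] (same object as a)
`a = [76, 80]` → a = [76, 80]
`b.append(68)` → b = [6, 4, 8, 68]
`print(a)` → prints [76, 80]
`print(b)` → prints [6, 4, 8, 68]

Answer:
[76, 80]
[6, 4, 8, 68]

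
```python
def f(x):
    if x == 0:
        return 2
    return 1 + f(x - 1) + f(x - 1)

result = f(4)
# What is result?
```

f(x) = 1 + 2·f(x-1), f(0)=2. Closed form: (2+1)·2^4 - 1 = 47.

Answer: 47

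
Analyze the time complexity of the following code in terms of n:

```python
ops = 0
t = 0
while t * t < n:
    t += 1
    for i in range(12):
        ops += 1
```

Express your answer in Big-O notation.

Each loop level contributes: √n × 1. Multiplying the contributions gives O(√n).

Answer: O(√n)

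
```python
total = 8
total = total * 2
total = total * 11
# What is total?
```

Trace:
`total = 8` → total = 8
`total = total * 2` → total = 16
`total = total * 11` → total = 176
So total = 176

Answer: 176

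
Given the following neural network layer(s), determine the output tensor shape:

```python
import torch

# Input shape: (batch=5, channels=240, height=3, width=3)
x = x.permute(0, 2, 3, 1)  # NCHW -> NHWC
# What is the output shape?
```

Input: (5, 240, 3, 3) -> Output: (5, 3, 3, 240)

Answer: (5, 3, 3, 240)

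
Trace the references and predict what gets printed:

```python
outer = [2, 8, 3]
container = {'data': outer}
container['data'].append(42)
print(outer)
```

Key concept: dict holds reference to list.
Step by step:
`outer = [2, 8, 3]` → outer = [2, 8, 3]
`container = {'data': outer}` → container = {'data': [2, 8, 3]}
`container['data'].append(42)` → outer = [2, 8, 3, 42]; container = {'data': [2, 8, 3, 42]}
`print(outer)` → prints [2, 8, 3, 42]

Answer: [2, 8, 3, 42]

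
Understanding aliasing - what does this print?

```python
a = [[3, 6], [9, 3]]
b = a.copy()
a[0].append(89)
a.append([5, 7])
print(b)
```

Key concept: shallow copy with nested lists.
Step by step:
`a = [[3, 6], [9, 3]]` → a = [[3, 6], [9, 3]]
`b = a.copy()` → b = [[3, 6], [9, 3]]
`a[0].append(89)` → a = [[3, 6, 89], [9, 3]]; b = [[3, 6, 89], [9, 3]]
`a.append([5, 7])` → a = [[3, 6, 89], [9, 3], [5, 7]]
`print(b)` → prints [[3, 6, 89], [9, 3]]

Answer: [[3, 6, 89], [9, 3]]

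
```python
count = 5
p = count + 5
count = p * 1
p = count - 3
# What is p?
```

Trace:
`count = 5` → count = 5
`p = count + 5` → p = 10
`count = p * 1` → count = 10
`p = count - 3` → p = 7
So p = 7

Answer: 7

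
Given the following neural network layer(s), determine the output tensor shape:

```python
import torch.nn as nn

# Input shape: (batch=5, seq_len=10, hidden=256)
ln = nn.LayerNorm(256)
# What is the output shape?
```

Input: (5, 10, 256) -> Output: (5, 10, 256)

Answer: (5, 10, 256)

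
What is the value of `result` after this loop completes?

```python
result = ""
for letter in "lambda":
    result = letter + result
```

Reverse 'lambda'
`result` takes the values: "" → "l" → "al" → "mal" → "bmal" → "dbmal" → "adbmal"

Answer: "adbmal"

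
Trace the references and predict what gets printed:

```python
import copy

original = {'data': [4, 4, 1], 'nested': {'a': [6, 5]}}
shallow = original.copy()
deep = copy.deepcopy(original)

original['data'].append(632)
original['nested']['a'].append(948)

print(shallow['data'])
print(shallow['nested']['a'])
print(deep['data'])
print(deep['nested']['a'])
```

Key concept: comparing shallow vs deep copy.
Step by step:
`original = {'data': [4, 4, 1], 'nested': {'a': [6, 5]}}` → original = {'data': [4, 4, 1], 'nested': {'a': [6, 5]}}
`shallow = original.copy()` → shallow = {'data': [4, 4, 1], 'nested': {'a': [6, 5]}}
`deep = copy.deepcopy(original)` → deep = {'data': [4, 4, 1], 'nested': {'a': [6, 5]}}
`original['data'].append(632)` → original = {'data': [4, 4, 1, 632], 'nested': {'a': [6, 5]}}; shallow = {'data': [4, 4, 1, 632], 'nested': {'a': [6, 5]}}
`original['nested']['a'].append(948)` → original = {'data': [4, 4, 1, 632], 'nested': {'a': [6, 5, 948]}}; shallow = {'data': [4, 4, 1, 632], 'nested': {'a': [6, 5, 948]}}
`print(shallow['data'])` → prints [4, 4, 1, 632]
`print(shallow['nested']['a'])` → prints [6, 5, 948]
`print(deep['data'])` → prints [4, 4, 1]
`print(deep['nested']['a'])` → prints [6, 5]

Answer:
[4, 4, 1, 632]
[6, 5, 948]
[4, 4, 1]
[6, 5]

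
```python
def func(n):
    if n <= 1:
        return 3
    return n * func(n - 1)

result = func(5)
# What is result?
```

func(5) = 5 * 4 * 3 * 2 * 3 = 360

Answer: 360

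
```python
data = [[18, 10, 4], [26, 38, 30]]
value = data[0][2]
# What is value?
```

Trace:
`data = [[18, 10, 4], [26, 38, 30]]` → data = [[18, 10, 4], [26, 38, 30]]
`value = data[0][2]` → value = 4
So value = 4

Answer: 4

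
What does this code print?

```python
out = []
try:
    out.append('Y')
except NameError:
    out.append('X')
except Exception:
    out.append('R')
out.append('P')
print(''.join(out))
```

Execution trace: 'Y' (try body, no exception) → 'P' (after the try/except). Output: YP

Answer: YP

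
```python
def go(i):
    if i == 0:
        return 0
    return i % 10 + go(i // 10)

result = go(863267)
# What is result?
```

Sum of digits of 863267: 7 + 6 + 2 + 3 + 6 + 8 = 32

Answer: 32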